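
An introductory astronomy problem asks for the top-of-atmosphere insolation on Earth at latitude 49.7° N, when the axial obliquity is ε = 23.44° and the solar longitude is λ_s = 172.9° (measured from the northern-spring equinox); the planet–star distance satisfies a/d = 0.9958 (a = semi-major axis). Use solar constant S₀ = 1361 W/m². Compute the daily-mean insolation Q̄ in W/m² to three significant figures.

Q̄ ≈ 303 W/m²

Solar declination: sin δ = sin ε · sin λ_s = sin 23.44° × sin 172.9° = 0.04917, so δ = +2.818°.
cos H₀ = −tan(+49.7°) tan(+2.818°) = -0.0580, H₀ = 1.6289 rad.
Bracket: H₀ sin φ sin δ + cos φ cos δ sin H₀ = 1.6289×0.76267×0.04917 + 0.64679×0.99879×0.99831 = 0.061085 + 0.644916 = 0.706001.
Inverse-square distance factor (a/d)² = 0.9958² = 0.991618.
Q̄ = (S₀/π) × 0.991618 × [bracket] = (1361/π) × 0.991618 × 0.706001 = 303.3 W/m².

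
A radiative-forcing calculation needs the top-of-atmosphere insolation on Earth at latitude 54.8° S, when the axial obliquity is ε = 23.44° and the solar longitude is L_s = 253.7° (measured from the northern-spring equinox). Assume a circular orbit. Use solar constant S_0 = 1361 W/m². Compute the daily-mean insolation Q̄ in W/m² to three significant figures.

Solar declination: sin δ = sin ε · sin L_s = sin 23.44° × sin 253.7° = -0.38180, so δ = -22.445°.
cos h₀ = −tan(-54.8°) tan(-22.445°) = -0.5856, h₀ = 2.1964 rad.
Bracket: h₀ sin ϕ sin δ + cos ϕ cos δ sin h₀ = 2.1964×-0.81714×-0.38180 + 0.57643×0.92425×0.81060 = 0.685242 + 0.431860 = 1.117102.
Q̄ = (S_0/π) × [bracket] = (1361/π) × 1.117102 = 484.0 W/m².

Q̄ ≈ 484 W/m²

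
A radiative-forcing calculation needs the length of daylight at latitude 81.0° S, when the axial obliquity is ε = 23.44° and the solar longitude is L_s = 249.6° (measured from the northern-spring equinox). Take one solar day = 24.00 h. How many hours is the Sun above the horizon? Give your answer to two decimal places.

24.00 h

Solar declination: sin δ = sin ε · sin L_s = sin 23.44° × sin 249.6° = -0.37284, so δ = -21.891°.
Sunrise equation: cos h₀ = −tan ϕ · tan δ = -2.5369 ≤ −1, so the Sun never sets (polar day) and h₀ = π.
Daylight = 2h₀/(2π) × 24.00 h = (3.1416/π) × 24.00 = 24.00 h.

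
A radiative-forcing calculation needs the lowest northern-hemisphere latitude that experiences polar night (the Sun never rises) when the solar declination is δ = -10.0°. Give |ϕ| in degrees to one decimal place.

|ϕ| = 80.0°

Polar night requires cos h₀ = −tan ϕ tan δ ≥ 1, i.e. tan ϕ tan δ ≤ −1.
The boundary is |tan ϕ| · |tan δ| = 1, so |ϕ| = 90° − |δ| = 90° − 10.0° = 80.0° in the northern hemisphere.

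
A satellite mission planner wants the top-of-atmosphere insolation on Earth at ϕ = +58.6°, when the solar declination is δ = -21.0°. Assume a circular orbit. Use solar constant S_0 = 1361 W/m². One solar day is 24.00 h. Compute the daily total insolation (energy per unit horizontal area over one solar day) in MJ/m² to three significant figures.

cos h₀ = −tan(+58.6°) tan(-21.000°) = 0.6289, h₀ = 0.8907 rad.
Bracket: h₀ sin ϕ sin δ + cos ϕ cos δ sin h₀ = 0.8907×0.85355×-0.35837 + 0.52101×0.93358×0.77751 = -0.272453 + 0.378184 = 0.105731.
Q̄ = (S_0/π) × [bracket] = (1361/π) × 0.105731 = 45.805 W/m².
Daily total = Q̄ × 24.00 h × 3600 s/h = 45.805 × 24.00 × 3600 / 10⁶ = 3.958 MJ/m².

3.96 MJ/m²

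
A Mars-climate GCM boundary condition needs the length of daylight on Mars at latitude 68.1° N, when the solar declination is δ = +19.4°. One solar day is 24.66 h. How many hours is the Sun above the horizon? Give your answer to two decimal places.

20.71 h

cos H₀ = −tan φ · tan δ = −tan(+68.1°) × tan(+19.400°) = -0.8760, so H₀ = 2.6383 rad = 151.17°.
Daylight = 2H₀/(2π) × 24.66 h = (2.6383/π) × 24.66 = 20.71 h.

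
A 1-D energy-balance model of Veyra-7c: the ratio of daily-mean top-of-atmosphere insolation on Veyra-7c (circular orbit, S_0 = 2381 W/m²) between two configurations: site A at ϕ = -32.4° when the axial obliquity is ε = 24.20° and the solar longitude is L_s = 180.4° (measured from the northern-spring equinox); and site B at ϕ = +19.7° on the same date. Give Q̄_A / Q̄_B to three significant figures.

Q̄_A / Q̄_B ≈ 0.901

— Configuration A (ϕ=-32.4°):
Solar declination: sin δ = sin ε · sin L_s = sin 24.20° × sin 180.4° = -0.00286, so δ = -0.164°.
cos h₀ = −tan(-32.4°) tan(-0.164°) = -0.0018, h₀ = 1.5726 rad.
Bracket: h₀ sin ϕ sin δ + cos ϕ cos δ sin h₀ = 1.5726×-0.53583×-0.00286 + 0.84433×1.00000×1.00000 = 0.002410 + 0.844330 = 0.846740.
Q̄ = (S_0/π) × [bracket] = (2381/π) × 0.846740 = 641.74 W/m².
— Configuration B (ϕ=+19.7°):
cos h₀ = −tan(+19.7°) tan(-0.164°) = 0.0010, h₀ = 1.5698 rad.
Bracket: h₀ sin ϕ sin δ + cos ϕ cos δ sin h₀ = 1.5698×0.33710×-0.00286 + 0.94147×1.00000×1.00000 = -0.001513 + 0.941470 = 0.939957.
Q̄ = (S_0/π) × [bracket] = (2381/π) × 0.939957 = 712.39 W/m².
Ratio Q̄_A / Q̄_B = 641.74 / 712.39 = 0.9008.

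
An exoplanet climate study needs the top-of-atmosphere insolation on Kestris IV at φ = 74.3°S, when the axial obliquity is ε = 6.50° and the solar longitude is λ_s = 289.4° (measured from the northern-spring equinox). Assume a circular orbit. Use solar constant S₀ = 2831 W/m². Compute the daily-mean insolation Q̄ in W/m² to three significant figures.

Q̄ ≈ 406 W/m²

Solar declination: sin δ = sin ε · sin λ_s = sin 6.50° × sin 289.4° = -0.10678, so δ = -6.129°.
cos H₀ = −tan(-74.3°) tan(-6.129°) = -0.3821, H₀ = 1.9628 rad.
Bracket: H₀ sin φ sin δ + cos φ cos δ sin H₀ = 1.9628×-0.96269×-0.10678 + 0.27060×0.99428×0.92414 = 0.201768 + 0.248642 = 0.450410.
Q̄ = (S₀/π) × [bracket] = (2831/π) × 0.450410 = 405.9 W/m².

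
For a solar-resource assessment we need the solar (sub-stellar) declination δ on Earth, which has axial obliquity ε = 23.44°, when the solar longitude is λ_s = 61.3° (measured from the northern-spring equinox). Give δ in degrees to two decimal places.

sin δ = sin ε · sin λ_s = sin 23.44° × sin 61.3° = 0.348919.
δ = arcsin(0.348919) = +20.42°.

δ = +20.42°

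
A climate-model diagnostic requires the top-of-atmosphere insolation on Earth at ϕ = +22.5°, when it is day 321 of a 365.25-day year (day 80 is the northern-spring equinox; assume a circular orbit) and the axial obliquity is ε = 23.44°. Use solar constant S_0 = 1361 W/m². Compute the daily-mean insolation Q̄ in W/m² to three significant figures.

Q̄ ≈ 294 W/m²

Solar longitude: L_s = 360° × (321 − 80)/365.25 = 237.536°.
sin δ = sin 23.44° × sin 237.536° = -0.33563, so δ = -19.611°.
cos h₀ = −tan(+22.5°) tan(-19.611°) = 0.1476, h₀ = 1.4227 rad.
Bracket: h₀ sin ϕ sin δ + cos ϕ cos δ sin h₀ = 1.4227×0.38268×-0.33563 + 0.92388×0.94200×0.98905 = -0.182730 + 0.860765 = 0.678035.
Q̄ = (S_0/π) × [bracket] = (1361/π) × 0.678035 = 293.7 W/m².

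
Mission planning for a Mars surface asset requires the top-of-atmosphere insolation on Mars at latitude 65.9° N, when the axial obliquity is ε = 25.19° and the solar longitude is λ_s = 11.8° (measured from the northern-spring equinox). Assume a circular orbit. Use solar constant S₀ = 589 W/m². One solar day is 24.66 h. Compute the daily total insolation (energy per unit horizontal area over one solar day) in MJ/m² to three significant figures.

Solar declination: sin δ = sin ε · sin λ_s = sin 25.19° × sin 11.8° = 0.08704, so δ = +4.993°.
cos H₀ = −tan(+65.9°) tan(+4.993°) = -0.1953, H₀ = 1.7674 rad.
Bracket: H₀ sin φ sin δ + cos φ cos δ sin H₀ = 1.7674×0.91283×0.08704 + 0.40833×0.99621×0.98074 = 0.140425 + 0.398948 = 0.539373.
Q̄ = (S₀/π) × [bracket] = (589/π) × 0.539373 = 101.12 W/m².
Daily total = Q̄ × 24.66 h × 3600 s/h = 101.12 × 24.66 × 3600 / 10⁶ = 8.977 MJ/m².

8.98 MJ/m²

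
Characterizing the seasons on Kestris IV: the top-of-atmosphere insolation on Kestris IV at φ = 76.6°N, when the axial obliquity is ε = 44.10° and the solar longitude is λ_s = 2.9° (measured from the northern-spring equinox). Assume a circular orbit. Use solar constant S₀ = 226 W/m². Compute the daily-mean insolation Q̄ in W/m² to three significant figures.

Q̄ ≈ 20.7 W/m²

Solar declination: sin δ = sin ε · sin λ_s = sin 44.10° × sin 2.9° = 0.03521, so δ = +2.018°.
cos H₀ = −tan(+76.6°) tan(+2.018°) = -0.1479, H₀ = 1.7192 rad.
Bracket: H₀ sin φ sin δ + cos φ cos δ sin H₀ = 1.7192×0.97278×0.03521 + 0.23175×0.99938×0.98901 = 0.058885 + 0.229061 = 0.287946.
Q̄ = (S₀/π) × [bracket] = (226/π) × 0.287946 = 20.71 W/m².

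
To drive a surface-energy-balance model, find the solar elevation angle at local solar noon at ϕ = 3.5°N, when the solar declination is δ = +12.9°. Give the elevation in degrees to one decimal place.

At local noon the hour angle is zero, so the zenith angle equals |ϕ − δ| = |+3.5° − (+12.900°)| = 9.400°.
Elevation = 90° − 9.400° = 80.6°.

80.6°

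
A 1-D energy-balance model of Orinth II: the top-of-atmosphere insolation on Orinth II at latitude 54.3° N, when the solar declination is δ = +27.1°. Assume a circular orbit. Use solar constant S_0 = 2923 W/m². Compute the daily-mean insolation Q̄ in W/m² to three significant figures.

cos h₀ = −tan(+54.3°) tan(+27.100°) = -0.7121, h₀ = 2.3633 rad.
Bracket: h₀ sin ϕ sin δ + cos ϕ cos δ sin h₀ = 2.3633×0.81208×0.45554 + 0.58354×0.89021×0.70204 = 0.874267 + 0.364691 = 1.238958.
Q̄ = (S_0/π) × [bracket] = (2923/π) × 1.238958 = 1153 W/m².

Q̄ ≈ 1.15e+03 W/m²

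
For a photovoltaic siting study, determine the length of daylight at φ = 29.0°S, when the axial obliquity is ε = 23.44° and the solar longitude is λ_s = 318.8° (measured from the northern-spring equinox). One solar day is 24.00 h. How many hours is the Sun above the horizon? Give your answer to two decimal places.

13.15 h

Solar declination: sin δ = sin ε · sin λ_s = sin 23.44° × sin 318.8° = -0.26202, so δ = -15.190°.
cos H₀ = −tan φ · tan δ = −tan(-29.0°) × tan(-15.190°) = -0.1505, so H₀ = 1.7219 rad = 98.66°.
Daylight = 2H₀/(2π) × 24.00 h = (1.7219/π) × 24.00 = 13.15 h.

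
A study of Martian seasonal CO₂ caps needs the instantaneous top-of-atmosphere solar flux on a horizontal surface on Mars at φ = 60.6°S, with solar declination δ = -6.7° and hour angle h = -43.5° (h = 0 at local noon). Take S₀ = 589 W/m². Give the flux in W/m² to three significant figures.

cos θ_z = sin φ sin δ + cos φ cos δ cos h = 0.101645 + 0.353657 = 0.455302.
Flux = S₀ · cos θ_z = 589 × 0.455302 = 268.2 W/m².

268 W/m²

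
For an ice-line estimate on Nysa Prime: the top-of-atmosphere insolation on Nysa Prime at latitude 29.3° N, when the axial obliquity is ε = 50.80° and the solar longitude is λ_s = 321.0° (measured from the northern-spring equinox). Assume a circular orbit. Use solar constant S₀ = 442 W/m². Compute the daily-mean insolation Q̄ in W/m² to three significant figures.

Q̄ ≈ 59.7 W/m²

Solar declination: sin δ = sin ε · sin λ_s = sin 50.80° × sin 321.0° = -0.48769, so δ = -29.189°.
cos H₀ = −tan(+29.3°) tan(-29.189°) = 0.3135, H₀ = 1.2519 rad.
Bracket: H₀ sin φ sin δ + cos φ cos δ sin H₀ = 1.2519×0.48938×-0.48769 + 0.87207×0.87302×0.94959 = -0.298786 + 0.722956 = 0.424170.
Q̄ = (S₀/π) × [bracket] = (442/π) × 0.424170 = 59.68 W/m².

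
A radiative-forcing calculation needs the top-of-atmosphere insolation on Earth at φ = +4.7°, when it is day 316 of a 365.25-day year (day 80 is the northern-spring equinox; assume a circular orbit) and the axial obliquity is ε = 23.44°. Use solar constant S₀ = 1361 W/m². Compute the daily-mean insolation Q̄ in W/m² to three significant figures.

Q̄ ≈ 392 W/m²

Solar longitude: λ_s = 360° × (316 − 80)/365.25 = 232.608°.
sin δ = sin 23.44° × sin 232.608° = -0.31604, so δ = -18.424°.
cos H₀ = −tan(+4.7°) tan(-18.424°) = 0.0274, H₀ = 1.5434 rad.
Bracket: H₀ sin φ sin δ + cos φ cos δ sin H₀ = 1.5434×0.08194×-0.31604 + 0.99664×0.94875×0.99962 = -0.039968 + 0.945203 = 0.905235.
Q̄ = (S₀/π) × [bracket] = (1361/π) × 0.905235 = 392.2 W/m².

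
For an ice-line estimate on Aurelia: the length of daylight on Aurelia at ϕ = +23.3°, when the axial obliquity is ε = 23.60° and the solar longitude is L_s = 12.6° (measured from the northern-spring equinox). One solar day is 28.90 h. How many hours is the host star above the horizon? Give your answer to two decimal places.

14.80 h

Solar declination: sin δ = sin ε · sin L_s = sin 23.60° × sin 12.6° = 0.08733, so δ = +5.010°.
cos h₀ = −tan ϕ · tan δ = −tan(+23.3°) × tan(+5.010°) = -0.0378, so h₀ = 1.6086 rad = 92.16°.
Daylight = 2h₀/(2π) × 28.90 h = (1.6086/π) × 28.90 = 14.80 h.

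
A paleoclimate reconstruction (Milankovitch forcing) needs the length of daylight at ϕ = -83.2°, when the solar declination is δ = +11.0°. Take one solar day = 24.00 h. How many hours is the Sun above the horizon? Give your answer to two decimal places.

0.00 h

cos h₀ = −tan ϕ · tan δ = 1.6301 ≥ 1, so the Sun never rises (polar night) and h₀ = 0.
Daylight = 2h₀/(2π) × 24.00 h = (0.0000/π) × 24.00 = 0.00 h.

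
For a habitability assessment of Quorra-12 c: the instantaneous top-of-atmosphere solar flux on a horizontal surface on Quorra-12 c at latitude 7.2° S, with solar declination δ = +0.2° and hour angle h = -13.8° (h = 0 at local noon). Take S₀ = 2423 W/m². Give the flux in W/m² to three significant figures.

cos θ_z = sin φ sin δ + cos φ cos δ cos h = -0.000437 + 0.963471 = 0.963034.
Flux = S₀ · cos θ_z = 2423 × 0.963034 = 2333 W/m².

2.33e+03 W/m²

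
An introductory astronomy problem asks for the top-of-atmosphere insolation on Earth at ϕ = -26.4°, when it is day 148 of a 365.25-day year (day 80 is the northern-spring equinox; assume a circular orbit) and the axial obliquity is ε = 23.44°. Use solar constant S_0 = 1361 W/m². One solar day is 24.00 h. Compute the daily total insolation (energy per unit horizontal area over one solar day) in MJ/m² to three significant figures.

Solar longitude: L_s = 360° × (148 − 80)/365.25 = 67.023°.
sin δ = sin 23.44° × sin 67.023° = 0.36623, so δ = +21.483°.
cos h₀ = −tan(-26.4°) tan(+21.483°) = 0.1954, h₀ = 1.3742 rad.
Bracket: h₀ sin ϕ sin δ + cos ϕ cos δ sin h₀ = 1.3742×-0.44464×0.36623 + 0.89571×0.93053×0.98073 = -0.223775 + 0.817424 = 0.593649.
Q̄ = (S_0/π) × [bracket] = (1361/π) × 0.593649 = 257.18 W/m².
Daily total = Q̄ × 24.00 h × 3600 s/h = 257.18 × 24.00 × 3600 / 10⁶ = 22.22 MJ/m².

22.2 MJ/m²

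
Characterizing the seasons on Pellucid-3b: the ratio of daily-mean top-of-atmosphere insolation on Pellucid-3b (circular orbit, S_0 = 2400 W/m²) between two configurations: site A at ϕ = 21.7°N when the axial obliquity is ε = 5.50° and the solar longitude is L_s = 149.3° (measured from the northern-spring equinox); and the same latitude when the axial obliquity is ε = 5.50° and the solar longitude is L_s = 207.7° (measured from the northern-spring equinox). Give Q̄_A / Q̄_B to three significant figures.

Q̄_A / Q̄_B ≈ 1.06

— Configuration A (ϕ=+21.7°):
Solar declination: sin δ = sin ε · sin L_s = sin 5.50° × sin 149.3° = 0.04893, so δ = +2.805°.
cos h₀ = −tan(+21.7°) tan(+2.805°) = -0.0195, h₀ = 1.5903 rad.
Bracket: h₀ sin ϕ sin δ + cos ϕ cos δ sin h₀ = 1.5903×0.36975×0.04893 + 0.92913×0.99880×0.99981 = 0.028771 + 0.927839 = 0.956610.
Q̄ = (S_0/π) × [bracket] = (2400/π) × 0.956610 = 730.80 W/m².
— Configuration B (ϕ=+21.7°):
Solar declination: sin δ = sin ε · sin L_s = sin 5.50° × sin 207.7° = -0.04455, so δ = -2.554°.
cos h₀ = −tan(+21.7°) tan(-2.554°) = 0.0177, h₀ = 1.5530 rad.
Bracket: h₀ sin ϕ sin δ + cos ϕ cos δ sin h₀ = 1.5530×0.36975×-0.04455 + 0.92913×0.99901×0.99984 = -0.025582 + 0.928062 = 0.902480.
Q̄ = (S_0/π) × [bracket] = (2400/π) × 0.902480 = 689.44 W/m².
Ratio Q̄_A / Q̄_B = 730.80 / 689.44 = 1.060.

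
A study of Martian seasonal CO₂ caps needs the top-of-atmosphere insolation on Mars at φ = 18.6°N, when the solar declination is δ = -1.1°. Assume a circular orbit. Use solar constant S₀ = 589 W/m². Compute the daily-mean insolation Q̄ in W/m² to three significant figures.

Q̄ ≈ 176 W/m²

cos H₀ = −tan(+18.6°) tan(-1.100°) = 0.0065, H₀ = 1.5643 rad.
Bracket: H₀ sin φ sin δ + cos φ cos δ sin H₀ = 1.5643×0.31896×-0.01920 + 0.94777×0.99982×0.99998 = -0.009580 + 0.947580 = 0.938000.
Q̄ = (S₀/π) × [bracket] = (589/π) × 0.938000 = 175.9 W/m².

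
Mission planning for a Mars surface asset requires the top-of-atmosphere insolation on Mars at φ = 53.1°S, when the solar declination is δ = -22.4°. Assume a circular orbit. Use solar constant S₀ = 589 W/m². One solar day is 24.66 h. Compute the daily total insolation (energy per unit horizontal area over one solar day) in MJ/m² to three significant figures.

cos H₀ = −tan(-53.1°) tan(-22.400°) = -0.5490, H₀ = 2.1519 rad.
Bracket: H₀ sin φ sin δ + cos φ cos δ sin H₀ = 2.1519×-0.79968×-0.38107 + 0.60042×0.92455×0.83585 = 0.655757 + 0.463996 = 1.119753.
Q̄ = (S₀/π) × [bracket] = (589/π) × 1.119753 = 209.94 W/m².
Daily total = Q̄ × 24.66 h × 3600 s/h = 209.94 × 24.66 × 3600 / 10⁶ = 18.64 MJ/m².

18.6 MJ/m²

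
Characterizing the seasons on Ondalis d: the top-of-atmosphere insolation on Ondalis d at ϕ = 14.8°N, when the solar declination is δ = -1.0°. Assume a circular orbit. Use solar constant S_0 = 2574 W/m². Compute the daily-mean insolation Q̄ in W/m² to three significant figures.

cos h₀ = −tan(+14.8°) tan(-1.000°) = 0.0046, h₀ = 1.5662 rad.
Bracket: h₀ sin ϕ sin δ + cos ϕ cos δ sin h₀ = 1.5662×0.25545×-0.01745 + 0.96682×0.99985×0.99999 = -0.006981 + 0.966665 = 0.959684.
Q̄ = (S_0/π) × [bracket] = (2574/π) × 0.959684 = 786.3 W/m².

Q̄ ≈ 786 W/m²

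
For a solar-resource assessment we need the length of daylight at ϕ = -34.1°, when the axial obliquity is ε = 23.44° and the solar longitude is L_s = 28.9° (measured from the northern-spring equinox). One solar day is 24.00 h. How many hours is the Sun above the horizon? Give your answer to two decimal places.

10.98 h

Solar declination: sin δ = sin ε · sin L_s = sin 23.44° × sin 28.9° = 0.19224, so δ = +11.084°.
cos h₀ = −tan ϕ · tan δ = −tan(-34.1°) × tan(+11.084°) = 0.1326, so h₀ = 1.4378 rad = 82.38°.
Daylight = 2h₀/(2π) × 24.00 h = (1.4378/π) × 24.00 = 10.98 h.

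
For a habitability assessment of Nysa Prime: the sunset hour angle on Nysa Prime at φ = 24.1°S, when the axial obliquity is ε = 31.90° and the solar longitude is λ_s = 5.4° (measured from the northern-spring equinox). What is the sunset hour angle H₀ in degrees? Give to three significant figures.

H₀ = 88.7°

Solar declination: sin δ = sin ε · sin λ_s = sin 31.90° × sin 5.4° = 0.04973, so δ = +2.851°.
cos H₀ = −tan φ · tan δ = −tan(-24.1°) × tan(+2.851°) = 0.0223, so H₀ = 1.5485 rad = 88.72°.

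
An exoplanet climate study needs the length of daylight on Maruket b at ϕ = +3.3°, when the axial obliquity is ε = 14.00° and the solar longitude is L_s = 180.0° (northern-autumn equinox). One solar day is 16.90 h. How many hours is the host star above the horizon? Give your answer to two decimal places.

8.45 h

Solar declination: sin δ = sin ε · sin L_s = sin 14.00° × sin 180.0° = 0.00000, so δ = +0.000°.
cos h₀ = −tan ϕ · tan δ = −tan(+3.3°) × tan(+0.000°) = -0.0000, so h₀ = 1.5708 rad = 90.00°.
Daylight = 2h₀/(2π) × 16.90 h = (1.5708/π) × 16.90 = 8.45 h.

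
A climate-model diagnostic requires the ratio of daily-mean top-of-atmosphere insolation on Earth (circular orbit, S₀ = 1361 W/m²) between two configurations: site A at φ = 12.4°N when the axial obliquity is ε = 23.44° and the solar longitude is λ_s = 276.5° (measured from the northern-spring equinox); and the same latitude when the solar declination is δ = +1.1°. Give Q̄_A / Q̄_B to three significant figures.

Q̄_A / Q̄_B ≈ 0.781

— Configuration A (φ=+12.4°):
Solar declination: sin δ = sin ε · sin λ_s = sin 23.44° × sin 276.5° = -0.39523, so δ = -23.280°.
cos H₀ = −tan(+12.4°) tan(-23.280°) = 0.0946, H₀ = 1.4761 rad.
Bracket: H₀ sin φ sin δ + cos φ cos δ sin H₀ = 1.4761×0.21474×-0.39523 + 0.97667×0.91858×0.99552 = -0.125279 + 0.893130 = 0.767851.
Q̄ = (S₀/π) × [bracket] = (1361/π) × 0.767851 = 332.65 W/m².
— Configuration B (φ=+12.4°):
cos H₀ = −tan(+12.4°) tan(+1.100°) = -0.0042, H₀ = 1.5750 rad.
Bracket: H₀ sin φ sin δ + cos φ cos δ sin H₀ = 1.5750×0.21474×0.01920 + 0.97667×0.99982×0.99999 = 0.006494 + 0.976484 = 0.982978.
Q̄ = (S₀/π) × [bracket] = (1361/π) × 0.982978 = 425.85 W/m².
Ratio Q̄_A / Q̄_B = 332.65 / 425.85 = 0.7811.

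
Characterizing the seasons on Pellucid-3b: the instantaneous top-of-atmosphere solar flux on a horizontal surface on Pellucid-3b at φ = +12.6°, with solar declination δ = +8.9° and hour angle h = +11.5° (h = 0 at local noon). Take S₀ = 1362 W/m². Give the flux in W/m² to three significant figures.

cos θ_z = sin φ sin δ + cos φ cos δ cos h = 0.033749 + 0.944811 = 0.978560.
Flux = S₀ · cos θ_z = 1362 × 0.978560 = 1333 W/m².

1.33e+03 W/m²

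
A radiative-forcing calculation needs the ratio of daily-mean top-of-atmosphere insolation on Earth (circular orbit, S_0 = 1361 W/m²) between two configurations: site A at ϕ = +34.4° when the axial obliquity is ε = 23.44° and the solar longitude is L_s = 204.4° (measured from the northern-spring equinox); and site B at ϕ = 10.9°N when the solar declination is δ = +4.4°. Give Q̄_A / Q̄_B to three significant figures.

— Configuration A (ϕ=+34.4°):
Solar declination: sin δ = sin ε · sin L_s = sin 23.44° × sin 204.4° = -0.16433, so δ = -9.458°.
cos h₀ = −tan(+34.4°) tan(-9.458°) = 0.1141, h₀ = 1.4565 rad.
Bracket: h₀ sin ϕ sin δ + cos ϕ cos δ sin h₀ = 1.4565×0.56497×-0.16433 + 0.82511×0.98641×0.99347 = -0.135224 + 0.808582 = 0.673358.
Q̄ = (S_0/π) × [bracket] = (1361/π) × 0.673358 = 291.71 W/m².
— Configuration B (ϕ=+10.9°):
cos h₀ = −tan(+10.9°) tan(+4.400°) = -0.0148, h₀ = 1.5856 rad.
Bracket: h₀ sin ϕ sin δ + cos ϕ cos δ sin h₀ = 1.5856×0.18910×0.07672 + 0.98196×0.99705×0.99989 = 0.023003 + 0.978956 = 1.001959.
Q̄ = (S_0/π) × [bracket] = (1361/π) × 1.001959 = 434.07 W/m².
Ratio Q̄_A / Q̄_B = 291.71 / 434.07 = 0.6720.

Q̄_A / Q̄_B ≈ 0.672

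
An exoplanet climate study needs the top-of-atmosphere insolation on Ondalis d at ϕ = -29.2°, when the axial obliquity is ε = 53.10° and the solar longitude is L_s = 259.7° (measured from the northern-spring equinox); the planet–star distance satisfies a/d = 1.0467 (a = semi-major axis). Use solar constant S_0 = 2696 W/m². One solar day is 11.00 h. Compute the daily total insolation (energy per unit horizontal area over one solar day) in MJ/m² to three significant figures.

Solar declination: sin δ = sin ε · sin L_s = sin 53.10° × sin 259.7° = -0.78680, so δ = -51.887°.
cos h₀ = −tan(-29.2°) tan(-51.887°) = -0.7124, h₀ = 2.3638 rad.
Bracket: h₀ sin ϕ sin δ + cos ϕ cos δ sin h₀ = 2.3638×-0.48786×-0.78680 + 0.87292×0.61721×0.70173 = 0.907340 + 0.378075 = 1.285415.
Inverse-square distance factor (a/d)² = 1.0467² = 1.095581.
Q̄ = (S_0/π) × 1.095581 × [bracket] = (2696/π) × 1.095581 × 1.285415 = 1208.5 W/m².
Daily total = Q̄ × 11.00 h × 3600 s/h = 1208.5 × 11.00 × 3600 / 10⁶ = 47.86 MJ/m².

47.9 MJ/m²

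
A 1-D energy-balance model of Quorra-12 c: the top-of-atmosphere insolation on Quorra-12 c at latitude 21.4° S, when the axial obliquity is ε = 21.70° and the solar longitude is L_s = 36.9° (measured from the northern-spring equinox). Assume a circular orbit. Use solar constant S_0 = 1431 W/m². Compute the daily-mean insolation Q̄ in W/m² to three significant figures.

Solar declination: sin δ = sin ε · sin L_s = sin 21.70° × sin 36.9° = 0.22200, so δ = +12.827°.
cos h₀ = −tan(-21.4°) tan(+12.827°) = 0.0892, h₀ = 1.4814 rad.
Bracket: h₀ sin ϕ sin δ + cos ϕ cos δ sin h₀ = 1.4814×-0.36488×0.22200 + 0.93106×0.97505×0.99601 = -0.119998 + 0.904208 = 0.784210.
Q̄ = (S_0/π) × [bracket] = (1431/π) × 0.784210 = 357.2 W/m².

Q̄ ≈ 357 W/m²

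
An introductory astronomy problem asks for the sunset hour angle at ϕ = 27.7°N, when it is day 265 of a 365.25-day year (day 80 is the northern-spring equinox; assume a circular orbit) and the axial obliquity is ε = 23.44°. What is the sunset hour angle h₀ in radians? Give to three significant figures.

h₀ = 1.56 rad

Solar longitude: L_s = 360° × (265 − 80)/365.25 = 182.341°.
sin δ = sin 23.44° × sin 182.341° = -0.01625, so δ = -0.931°.
cos h₀ = −tan ϕ · tan δ = −tan(+27.7°) × tan(-0.931°) = 0.0085, so h₀ = 1.5623 rad = 89.51°.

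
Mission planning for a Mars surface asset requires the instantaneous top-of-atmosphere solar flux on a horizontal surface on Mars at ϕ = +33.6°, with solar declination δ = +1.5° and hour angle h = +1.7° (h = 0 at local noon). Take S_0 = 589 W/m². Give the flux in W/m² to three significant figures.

499 W/m²

cos θ_z = sin ϕ sin δ + cos ϕ cos δ cos h = 0.014486 + 0.832269 = 0.846755.
Flux = S_0 · cos θ_z = 589 × 0.846755 = 498.7 W/m².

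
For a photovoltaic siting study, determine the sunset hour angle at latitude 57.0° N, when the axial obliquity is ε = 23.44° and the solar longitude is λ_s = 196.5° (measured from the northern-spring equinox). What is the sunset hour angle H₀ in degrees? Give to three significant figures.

Solar declination: sin δ = sin ε · sin λ_s = sin 23.44° × sin 196.5° = -0.11298, so δ = -6.487°.
cos H₀ = −tan φ · tan δ = −tan(+57.0°) × tan(-6.487°) = 0.1751, so H₀ = 1.3948 rad = 79.92°.

H₀ = 79.9°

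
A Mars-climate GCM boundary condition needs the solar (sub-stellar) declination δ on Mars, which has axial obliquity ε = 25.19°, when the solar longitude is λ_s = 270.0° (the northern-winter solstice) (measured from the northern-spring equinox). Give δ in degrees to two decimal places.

δ = -25.19°

sin δ = sin ε · sin λ_s = sin 25.19° × sin 270.0° = -0.425621.
δ = arcsin(-0.425621) = -25.19°.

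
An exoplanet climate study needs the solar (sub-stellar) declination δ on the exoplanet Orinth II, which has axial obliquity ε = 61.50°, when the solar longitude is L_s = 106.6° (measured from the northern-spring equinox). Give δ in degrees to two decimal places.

δ = +57.37°

sin δ = sin ε · sin L_s = sin 61.50° × sin 106.6° = 0.842190.
δ = arcsin(0.842190) = +57.37°.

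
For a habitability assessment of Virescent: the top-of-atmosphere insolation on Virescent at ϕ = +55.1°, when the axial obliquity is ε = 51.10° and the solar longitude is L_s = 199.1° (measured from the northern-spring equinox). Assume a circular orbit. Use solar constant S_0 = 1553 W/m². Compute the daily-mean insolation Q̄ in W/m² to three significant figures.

Q̄ ≈ 131 W/m²

Solar declination: sin δ = sin ε · sin L_s = sin 51.10° × sin 199.1° = -0.25466, so δ = -14.753°.
cos h₀ = −tan(+55.1°) tan(-14.753°) = 0.3775, h₀ = 1.1837 rad.
Bracket: h₀ sin ϕ sin δ + cos ϕ cos δ sin h₀ = 1.1837×0.82015×-0.25466 + 0.57215×0.96703×0.92602 = -0.247227 + 0.512354 = 0.265127.
Q̄ = (S_0/π) × [bracket] = (1553/π) × 0.265127 = 131.1 W/m².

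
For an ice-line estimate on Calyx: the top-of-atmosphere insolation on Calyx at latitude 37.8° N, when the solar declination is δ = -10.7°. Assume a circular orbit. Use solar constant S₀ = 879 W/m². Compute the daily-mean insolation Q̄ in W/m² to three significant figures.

cos H₀ = −tan(+37.8°) tan(-10.700°) = 0.1466, H₀ = 1.4237 rad.
Bracket: H₀ sin φ sin δ + cos φ cos δ sin H₀ = 1.4237×0.61291×-0.18567 + 0.79016×0.98261×0.98920 = -0.162016 + 0.768034 = 0.606018.
Q̄ = (S₀/π) × [bracket] = (879/π) × 0.606018 = 169.6 W/m².

Q̄ ≈ 170 W/m²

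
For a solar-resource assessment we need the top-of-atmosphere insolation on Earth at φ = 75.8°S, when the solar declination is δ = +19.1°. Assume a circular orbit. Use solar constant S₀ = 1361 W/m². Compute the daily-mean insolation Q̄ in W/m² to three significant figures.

Q̄ ≈ 0.00 W/m²

cos H₀ = −tan(-75.8°) tan(+19.100°) = 1.3685 ≥ 1 ⇒ polar night, H₀ = 0 and Q̄ = 0.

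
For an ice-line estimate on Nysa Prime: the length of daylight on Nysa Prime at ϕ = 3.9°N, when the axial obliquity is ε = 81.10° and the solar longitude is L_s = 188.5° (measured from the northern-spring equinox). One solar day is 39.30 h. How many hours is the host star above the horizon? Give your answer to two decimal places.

Solar declination: sin δ = sin ε · sin L_s = sin 81.10° × sin 188.5° = -0.14603, so δ = -8.397°.
cos h₀ = −tan ϕ · tan δ = −tan(+3.9°) × tan(-8.397°) = 0.0101, so h₀ = 1.5607 rad = 89.42°.
Daylight = 2h₀/(2π) × 39.30 h = (1.5607/π) × 39.30 = 19.52 h.

19.52 h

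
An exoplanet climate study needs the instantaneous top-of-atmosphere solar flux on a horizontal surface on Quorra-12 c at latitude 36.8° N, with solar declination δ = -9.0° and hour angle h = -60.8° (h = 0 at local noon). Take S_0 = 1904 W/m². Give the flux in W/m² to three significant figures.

cos θ_z = sin ϕ sin δ + cos ϕ cos δ cos h = -0.093708 + 0.385835 = 0.292127.
Flux = S_0 · cos θ_z = 1904 × 0.292127 = 556.2 W/m².

556 W/m²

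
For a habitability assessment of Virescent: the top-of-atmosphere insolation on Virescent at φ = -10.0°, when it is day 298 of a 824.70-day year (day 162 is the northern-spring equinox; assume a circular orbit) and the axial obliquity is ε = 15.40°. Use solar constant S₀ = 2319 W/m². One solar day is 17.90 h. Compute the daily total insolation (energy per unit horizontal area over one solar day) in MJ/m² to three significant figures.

Solar longitude: λ_s = 360° × (298 − 162)/824.70 = 59.367°.
sin δ = sin 15.40° × sin 59.367° = 0.22850, so δ = +13.209°.
cos H₀ = −tan(-10.0°) tan(+13.209°) = 0.0414, H₀ = 1.5294 rad.
Bracket: H₀ sin φ sin δ + cos φ cos δ sin H₀ = 1.5294×-0.17365×0.22850 + 0.98481×0.97354×0.99914 = -0.060685 + 0.957927 = 0.897242.
Q̄ = (S₀/π) × [bracket] = (2319/π) × 0.897242 = 662.31 W/m².
Daily total = Q̄ × 17.90 h × 3600 s/h = 662.31 × 17.90 × 3600 / 10⁶ = 42.68 MJ/m².

42.7 MJ/m²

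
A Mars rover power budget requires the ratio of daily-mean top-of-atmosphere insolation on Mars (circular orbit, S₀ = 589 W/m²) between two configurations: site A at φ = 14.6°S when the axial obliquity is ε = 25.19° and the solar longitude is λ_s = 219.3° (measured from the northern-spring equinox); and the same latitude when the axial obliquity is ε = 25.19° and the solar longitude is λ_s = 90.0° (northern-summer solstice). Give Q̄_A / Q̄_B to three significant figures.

— Configuration A (φ=-14.6°):
Solar declination: sin δ = sin ε · sin λ_s = sin 25.19° × sin 219.3° = -0.26958, so δ = -15.639°.
cos H₀ = −tan(-14.6°) tan(-15.639°) = -0.0729, H₀ = 1.6438 rad.
Bracket: H₀ sin φ sin δ + cos φ cos δ sin H₀ = 1.6438×-0.25207×-0.26958 + 0.96771×0.96298×0.99734 = 0.111701 + 0.929407 = 1.041108.
Q̄ = (S₀/π) × [bracket] = (589/π) × 1.041108 = 195.19 W/m².
— Configuration B (φ=-14.6°):
Solar declination: sin δ = sin ε · sin λ_s = sin 25.19° × sin 90.0° = 0.42562, so δ = +25.190°.
cos H₀ = −tan(-14.6°) tan(+25.190°) = 0.1225, H₀ = 1.4480 rad.
Bracket: H₀ sin φ sin δ + cos φ cos δ sin H₀ = 1.4480×-0.25207×0.42562 + 0.96771×0.90490×0.99247 = -0.155350 + 0.869087 = 0.713737.
Q̄ = (S₀/π) × [bracket] = (589/π) × 0.713737 = 133.81 W/m².
Ratio Q̄_A / Q̄_B = 195.19 / 133.81 = 1.459.

Q̄_A / Q̄_B ≈ 1.46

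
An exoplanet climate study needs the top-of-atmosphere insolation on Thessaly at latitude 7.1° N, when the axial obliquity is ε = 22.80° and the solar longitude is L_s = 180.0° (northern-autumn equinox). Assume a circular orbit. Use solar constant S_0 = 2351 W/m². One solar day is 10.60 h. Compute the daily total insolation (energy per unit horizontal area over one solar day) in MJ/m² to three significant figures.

28.3 MJ/m²

Solar declination: sin δ = sin ε · sin L_s = sin 22.80° × sin 180.0° = 0.00000, so δ = +0.000°.
cos h₀ = −tan(+7.1°) tan(+0.000°) = -0.0000, h₀ = 1.5708 rad.
Bracket: h₀ sin ϕ sin δ + cos ϕ cos δ sin h₀ = 1.5708×0.12360×0.00000 + 0.99233×1.00000×1.00000 = 0.000000 + 0.992330 = 0.992330.
Q̄ = (S_0/π) × [bracket] = (2351/π) × 0.992330 = 742.61 W/m².
Daily total = Q̄ × 10.60 h × 3600 s/h = 742.61 × 10.60 × 3600 / 10⁶ = 28.34 MJ/m².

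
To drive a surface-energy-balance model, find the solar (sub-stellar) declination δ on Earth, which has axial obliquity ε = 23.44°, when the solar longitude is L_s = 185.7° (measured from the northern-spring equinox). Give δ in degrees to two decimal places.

δ = -2.26°

sin δ = sin ε · sin L_s = sin 23.44° × sin 185.7° = -0.039508.
δ = arcsin(-0.039508) = -2.26°.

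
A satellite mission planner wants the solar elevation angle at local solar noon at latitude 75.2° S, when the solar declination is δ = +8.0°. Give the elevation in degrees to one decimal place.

At local noon the hour angle is zero, so the zenith angle equals |φ − δ| = |-75.2° − (+8.000°)| = 83.200°.
Elevation = 90° − 83.200° = 6.8°.

6.8°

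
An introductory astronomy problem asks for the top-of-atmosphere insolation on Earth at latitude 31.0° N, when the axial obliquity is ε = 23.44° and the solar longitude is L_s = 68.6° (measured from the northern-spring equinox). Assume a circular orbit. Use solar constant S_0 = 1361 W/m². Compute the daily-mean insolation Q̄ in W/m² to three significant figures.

Q̄ ≈ 485 W/m²

Solar declination: sin δ = sin ε · sin L_s = sin 23.44° × sin 68.6° = 0.37036, so δ = +21.738°.
cos h₀ = −tan(+31.0°) tan(+21.738°) = -0.2396, h₀ = 1.8127 rad.
Bracket: h₀ sin ϕ sin δ + cos ϕ cos δ sin h₀ = 1.8127×0.51504×0.37036 + 0.85717×0.92889×0.97088 = 0.345773 + 0.773031 = 1.118804.
Q̄ = (S_0/π) × [bracket] = (1361/π) × 1.118804 = 484.7 W/m².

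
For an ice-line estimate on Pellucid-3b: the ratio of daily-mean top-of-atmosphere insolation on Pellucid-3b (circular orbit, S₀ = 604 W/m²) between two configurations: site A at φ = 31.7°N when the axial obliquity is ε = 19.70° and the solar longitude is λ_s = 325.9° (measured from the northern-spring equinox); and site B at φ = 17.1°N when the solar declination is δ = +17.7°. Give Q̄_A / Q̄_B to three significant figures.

— Configuration A (φ=+31.7°):
Solar declination: sin δ = sin ε · sin λ_s = sin 19.70° × sin 325.9° = -0.18899, so δ = -10.894°.
cos H₀ = −tan(+31.7°) tan(-10.894°) = 0.1189, H₀ = 1.4517 rad.
Bracket: H₀ sin φ sin δ + cos φ cos δ sin H₀ = 1.4517×0.52547×-0.18899 + 0.85081×0.98198×0.99291 = -0.144166 + 0.829555 = 0.685389.
Q̄ = (S₀/π) × [bracket] = (604/π) × 0.685389 = 131.77 W/m².
— Configuration B (φ=+17.1°):
cos H₀ = −tan(+17.1°) tan(+17.700°) = -0.0982, H₀ = 1.6691 rad.
Bracket: H₀ sin φ sin δ + cos φ cos δ sin H₀ = 1.6691×0.29404×0.30403 + 0.95579×0.95266×0.99517 = 0.149213 + 0.906145 = 1.055358.
Q̄ = (S₀/π) × [bracket] = (604/π) × 1.055358 = 202.90 W/m².
Ratio Q̄_A / Q̄_B = 131.77 / 202.90 = 0.6494.

Q̄_A / Q̄_B ≈ 0.649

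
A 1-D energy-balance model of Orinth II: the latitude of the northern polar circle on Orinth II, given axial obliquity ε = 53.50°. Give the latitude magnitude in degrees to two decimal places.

The polar circle is the lowest latitude that experiences at least one full rotation of continuous daylight at the northern-summer solstice; it lies at |φ| = 90° − ε = 90° − 53.50° = 36.50°.

36.50°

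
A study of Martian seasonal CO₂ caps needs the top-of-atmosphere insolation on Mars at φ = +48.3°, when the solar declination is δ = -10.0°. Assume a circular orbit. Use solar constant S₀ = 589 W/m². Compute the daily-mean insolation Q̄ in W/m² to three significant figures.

cos H₀ = −tan(+48.3°) tan(-10.000°) = 0.1979, H₀ = 1.3716 rad.
Bracket: H₀ sin φ sin δ + cos φ cos δ sin H₀ = 1.3716×0.74664×-0.17365 + 0.66523×0.98481×0.98022 = -0.177833 + 0.642167 = 0.464334.
Q̄ = (S₀/π) × [bracket] = (589/π) × 0.464334 = 87.06 W/m².

Q̄ ≈ 87.1 W/m²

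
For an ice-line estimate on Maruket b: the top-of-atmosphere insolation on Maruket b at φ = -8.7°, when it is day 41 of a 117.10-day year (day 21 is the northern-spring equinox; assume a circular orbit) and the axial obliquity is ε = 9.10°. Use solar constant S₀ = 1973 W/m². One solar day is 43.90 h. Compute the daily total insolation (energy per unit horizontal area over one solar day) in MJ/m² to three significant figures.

Solar longitude: λ_s = 360° × (41 − 21)/117.10 = 61.486°.
sin δ = sin 9.10° × sin 61.486° = 0.13897, so δ = +7.988°.
cos H₀ = −tan(-8.7°) tan(+7.988°) = 0.0215, H₀ = 1.5493 rad.
Bracket: H₀ sin φ sin δ + cos φ cos δ sin H₀ = 1.5493×-0.15126×0.13897 + 0.98849×0.99030×0.99977 = -0.032567 + 0.978676 = 0.946109.
Q̄ = (S₀/π) × [bracket] = (1973/π) × 0.946109 = 594.18 W/m².
Daily total = Q̄ × 43.90 h × 3600 s/h = 594.18 × 43.90 × 3600 / 10⁶ = 93.90 MJ/m².

93.9 MJ/m²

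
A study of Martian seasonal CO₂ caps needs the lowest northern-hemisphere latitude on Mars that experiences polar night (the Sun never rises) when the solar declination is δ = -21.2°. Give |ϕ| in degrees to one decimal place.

Polar night requires cos h₀ = −tan ϕ tan δ ≥ 1, i.e. tan ϕ tan δ ≤ −1.
The boundary is |tan ϕ| · |tan δ| = 1, so |ϕ| = 90° − |δ| = 90° − 21.2° = 68.8° in the northern hemisphere.

|ϕ| = 68.8°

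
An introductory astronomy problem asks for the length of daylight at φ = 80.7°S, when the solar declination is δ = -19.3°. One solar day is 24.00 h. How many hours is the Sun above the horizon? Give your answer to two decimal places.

Sunrise equation: cos H₀ = −tan φ · tan δ = -2.1385 ≤ −1, so the Sun never sets (polar day) and H₀ = π.
Daylight = 2H₀/(2π) × 24.00 h = (3.1416/π) × 24.00 = 24.00 h.

24.00 h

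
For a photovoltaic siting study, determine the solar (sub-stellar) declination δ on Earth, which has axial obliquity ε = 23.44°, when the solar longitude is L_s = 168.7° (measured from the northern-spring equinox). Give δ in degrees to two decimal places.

δ = +4.47°

sin δ = sin ε · sin L_s = sin 23.44° × sin 168.7° = 0.077945.
δ = arcsin(0.077945) = +4.47°.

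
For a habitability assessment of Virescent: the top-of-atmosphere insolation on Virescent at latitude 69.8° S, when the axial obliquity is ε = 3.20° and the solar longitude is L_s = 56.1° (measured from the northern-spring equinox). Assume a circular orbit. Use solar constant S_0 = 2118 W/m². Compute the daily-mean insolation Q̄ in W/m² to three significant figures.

Solar declination: sin δ = sin ε · sin L_s = sin 3.20° × sin 56.1° = 0.04633, so δ = +2.656°.
cos h₀ = −tan(-69.8°) tan(+2.656°) = 0.1261, h₀ = 1.4444 rad.
Bracket: h₀ sin ϕ sin δ + cos ϕ cos δ sin h₀ = 1.4444×-0.93849×0.04633 + 0.34530×0.99893×0.99202 = -0.062803 + 0.342178 = 0.279375.
Q̄ = (S_0/π) × [bracket] = (2118/π) × 0.279375 = 188.3 W/m².

Q̄ ≈ 188 W/m²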